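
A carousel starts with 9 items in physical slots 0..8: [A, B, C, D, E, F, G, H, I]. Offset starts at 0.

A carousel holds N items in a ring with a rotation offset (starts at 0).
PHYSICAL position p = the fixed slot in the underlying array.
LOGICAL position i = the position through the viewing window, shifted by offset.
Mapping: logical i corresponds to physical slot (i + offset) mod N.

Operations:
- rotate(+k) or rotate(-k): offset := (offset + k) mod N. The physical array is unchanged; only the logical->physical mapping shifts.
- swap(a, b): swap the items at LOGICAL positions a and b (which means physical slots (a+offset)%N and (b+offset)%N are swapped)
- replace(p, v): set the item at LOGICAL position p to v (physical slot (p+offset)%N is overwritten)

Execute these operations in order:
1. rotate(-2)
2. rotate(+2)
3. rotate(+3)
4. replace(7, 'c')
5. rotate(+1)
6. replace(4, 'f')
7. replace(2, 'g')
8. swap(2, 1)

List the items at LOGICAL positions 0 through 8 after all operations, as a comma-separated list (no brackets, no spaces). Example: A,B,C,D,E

Answer: E,g,F,H,f,A,c,C,D

Derivation:
After op 1 (rotate(-2)): offset=7, physical=[A,B,C,D,E,F,G,H,I], logical=[H,I,A,B,C,D,E,F,G]
After op 2 (rotate(+2)): offset=0, physical=[A,B,C,D,E,F,G,H,I], logical=[A,B,C,D,E,F,G,H,I]
After op 3 (rotate(+3)): offset=3, physical=[A,B,C,D,E,F,G,H,I], logical=[D,E,F,G,H,I,A,B,C]
After op 4 (replace(7, 'c')): offset=3, physical=[A,c,C,D,E,F,G,H,I], logical=[D,E,F,G,H,I,A,c,C]
After op 5 (rotate(+1)): offset=4, physical=[A,c,C,D,E,F,G,H,I], logical=[E,F,G,H,I,A,c,C,D]
After op 6 (replace(4, 'f')): offset=4, physical=[A,c,C,D,E,F,G,H,f], logical=[E,F,G,H,f,A,c,C,D]
After op 7 (replace(2, 'g')): offset=4, physical=[A,c,C,D,E,F,g,H,f], logical=[E,F,g,H,f,A,c,C,D]
After op 8 (swap(2, 1)): offset=4, physical=[A,c,C,D,E,g,F,H,f], logical=[E,g,F,H,f,A,c,C,D]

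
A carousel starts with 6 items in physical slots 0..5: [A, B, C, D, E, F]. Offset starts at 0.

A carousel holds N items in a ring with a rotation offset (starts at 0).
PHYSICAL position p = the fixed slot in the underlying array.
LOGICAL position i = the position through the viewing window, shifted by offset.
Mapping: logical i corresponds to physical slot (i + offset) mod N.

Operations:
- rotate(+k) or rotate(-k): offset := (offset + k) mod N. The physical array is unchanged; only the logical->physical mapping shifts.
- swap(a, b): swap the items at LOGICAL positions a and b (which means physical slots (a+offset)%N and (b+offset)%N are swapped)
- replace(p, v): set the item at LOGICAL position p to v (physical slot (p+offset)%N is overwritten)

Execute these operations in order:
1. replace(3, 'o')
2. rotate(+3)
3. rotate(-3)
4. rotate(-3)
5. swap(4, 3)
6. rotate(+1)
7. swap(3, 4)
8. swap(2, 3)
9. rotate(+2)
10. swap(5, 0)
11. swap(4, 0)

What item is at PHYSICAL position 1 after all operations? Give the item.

After op 1 (replace(3, 'o')): offset=0, physical=[A,B,C,o,E,F], logical=[A,B,C,o,E,F]
After op 2 (rotate(+3)): offset=3, physical=[A,B,C,o,E,F], logical=[o,E,F,A,B,C]
After op 3 (rotate(-3)): offset=0, physical=[A,B,C,o,E,F], logical=[A,B,C,o,E,F]
After op 4 (rotate(-3)): offset=3, physical=[A,B,C,o,E,F], logical=[o,E,F,A,B,C]
After op 5 (swap(4, 3)): offset=3, physical=[B,A,C,o,E,F], logical=[o,E,F,B,A,C]
After op 6 (rotate(+1)): offset=4, physical=[B,A,C,o,E,F], logical=[E,F,B,A,C,o]
After op 7 (swap(3, 4)): offset=4, physical=[B,C,A,o,E,F], logical=[E,F,B,C,A,o]
After op 8 (swap(2, 3)): offset=4, physical=[C,B,A,o,E,F], logical=[E,F,C,B,A,o]
After op 9 (rotate(+2)): offset=0, physical=[C,B,A,o,E,F], logical=[C,B,A,o,E,F]
After op 10 (swap(5, 0)): offset=0, physical=[F,B,A,o,E,C], logical=[F,B,A,o,E,C]
After op 11 (swap(4, 0)): offset=0, physical=[E,B,A,o,F,C], logical=[E,B,A,o,F,C]

Answer: B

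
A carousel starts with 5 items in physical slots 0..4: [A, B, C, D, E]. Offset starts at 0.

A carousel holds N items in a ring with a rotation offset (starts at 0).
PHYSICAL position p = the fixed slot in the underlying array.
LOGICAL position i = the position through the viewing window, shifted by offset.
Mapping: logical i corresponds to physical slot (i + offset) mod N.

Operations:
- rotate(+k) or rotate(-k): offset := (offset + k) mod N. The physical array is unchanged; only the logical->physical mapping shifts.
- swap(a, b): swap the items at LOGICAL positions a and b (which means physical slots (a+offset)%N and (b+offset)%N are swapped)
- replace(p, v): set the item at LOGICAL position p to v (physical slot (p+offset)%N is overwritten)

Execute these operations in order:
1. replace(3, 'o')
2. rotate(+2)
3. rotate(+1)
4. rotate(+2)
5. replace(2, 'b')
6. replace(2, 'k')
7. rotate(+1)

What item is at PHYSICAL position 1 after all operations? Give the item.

Answer: B

Derivation:
After op 1 (replace(3, 'o')): offset=0, physical=[A,B,C,o,E], logical=[A,B,C,o,E]
After op 2 (rotate(+2)): offset=2, physical=[A,B,C,o,E], logical=[C,o,E,A,B]
After op 3 (rotate(+1)): offset=3, physical=[A,B,C,o,E], logical=[o,E,A,B,C]
After op 4 (rotate(+2)): offset=0, physical=[A,B,C,o,E], logical=[A,B,C,o,E]
After op 5 (replace(2, 'b')): offset=0, physical=[A,B,b,o,E], logical=[A,B,b,o,E]
After op 6 (replace(2, 'k')): offset=0, physical=[A,B,k,o,E], logical=[A,B,k,o,E]
After op 7 (rotate(+1)): offset=1, physical=[A,B,k,o,E], logical=[B,k,o,E,A]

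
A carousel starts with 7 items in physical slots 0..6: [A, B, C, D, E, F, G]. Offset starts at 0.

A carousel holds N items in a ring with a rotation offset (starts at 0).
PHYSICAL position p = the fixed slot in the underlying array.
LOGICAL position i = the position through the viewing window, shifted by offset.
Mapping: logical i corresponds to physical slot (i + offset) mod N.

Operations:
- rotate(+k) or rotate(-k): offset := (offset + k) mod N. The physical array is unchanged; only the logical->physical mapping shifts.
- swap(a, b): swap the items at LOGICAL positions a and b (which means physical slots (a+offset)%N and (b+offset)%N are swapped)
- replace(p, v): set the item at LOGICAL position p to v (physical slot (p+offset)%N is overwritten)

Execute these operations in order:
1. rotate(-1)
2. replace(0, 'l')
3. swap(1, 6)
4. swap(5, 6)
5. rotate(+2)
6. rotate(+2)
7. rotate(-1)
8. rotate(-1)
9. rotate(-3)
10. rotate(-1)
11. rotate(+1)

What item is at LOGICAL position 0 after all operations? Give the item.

After op 1 (rotate(-1)): offset=6, physical=[A,B,C,D,E,F,G], logical=[G,A,B,C,D,E,F]
After op 2 (replace(0, 'l')): offset=6, physical=[A,B,C,D,E,F,l], logical=[l,A,B,C,D,E,F]
After op 3 (swap(1, 6)): offset=6, physical=[F,B,C,D,E,A,l], logical=[l,F,B,C,D,E,A]
After op 4 (swap(5, 6)): offset=6, physical=[F,B,C,D,A,E,l], logical=[l,F,B,C,D,A,E]
After op 5 (rotate(+2)): offset=1, physical=[F,B,C,D,A,E,l], logical=[B,C,D,A,E,l,F]
After op 6 (rotate(+2)): offset=3, physical=[F,B,C,D,A,E,l], logical=[D,A,E,l,F,B,C]
After op 7 (rotate(-1)): offset=2, physical=[F,B,C,D,A,E,l], logical=[C,D,A,E,l,F,B]
After op 8 (rotate(-1)): offset=1, physical=[F,B,C,D,A,E,l], logical=[B,C,D,A,E,l,F]
After op 9 (rotate(-3)): offset=5, physical=[F,B,C,D,A,E,l], logical=[E,l,F,B,C,D,A]
After op 10 (rotate(-1)): offset=4, physical=[F,B,C,D,A,E,l], logical=[A,E,l,F,B,C,D]
After op 11 (rotate(+1)): offset=5, physical=[F,B,C,D,A,E,l], logical=[E,l,F,B,C,D,A]

Answer: E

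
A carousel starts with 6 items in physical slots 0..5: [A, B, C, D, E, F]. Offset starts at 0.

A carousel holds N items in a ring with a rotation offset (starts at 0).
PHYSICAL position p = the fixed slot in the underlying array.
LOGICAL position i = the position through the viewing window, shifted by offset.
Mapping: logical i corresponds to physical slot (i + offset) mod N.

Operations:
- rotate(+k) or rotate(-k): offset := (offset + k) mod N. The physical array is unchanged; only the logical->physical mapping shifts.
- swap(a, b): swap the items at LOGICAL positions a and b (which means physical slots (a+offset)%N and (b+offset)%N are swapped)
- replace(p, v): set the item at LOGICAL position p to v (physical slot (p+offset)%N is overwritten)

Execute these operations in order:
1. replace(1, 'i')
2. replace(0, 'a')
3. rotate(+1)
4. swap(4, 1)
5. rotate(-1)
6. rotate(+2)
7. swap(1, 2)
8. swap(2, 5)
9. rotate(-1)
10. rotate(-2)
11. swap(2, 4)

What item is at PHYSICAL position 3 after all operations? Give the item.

After op 1 (replace(1, 'i')): offset=0, physical=[A,i,C,D,E,F], logical=[A,i,C,D,E,F]
After op 2 (replace(0, 'a')): offset=0, physical=[a,i,C,D,E,F], logical=[a,i,C,D,E,F]
After op 3 (rotate(+1)): offset=1, physical=[a,i,C,D,E,F], logical=[i,C,D,E,F,a]
After op 4 (swap(4, 1)): offset=1, physical=[a,i,F,D,E,C], logical=[i,F,D,E,C,a]
After op 5 (rotate(-1)): offset=0, physical=[a,i,F,D,E,C], logical=[a,i,F,D,E,C]
After op 6 (rotate(+2)): offset=2, physical=[a,i,F,D,E,C], logical=[F,D,E,C,a,i]
After op 7 (swap(1, 2)): offset=2, physical=[a,i,F,E,D,C], logical=[F,E,D,C,a,i]
After op 8 (swap(2, 5)): offset=2, physical=[a,D,F,E,i,C], logical=[F,E,i,C,a,D]
After op 9 (rotate(-1)): offset=1, physical=[a,D,F,E,i,C], logical=[D,F,E,i,C,a]
After op 10 (rotate(-2)): offset=5, physical=[a,D,F,E,i,C], logical=[C,a,D,F,E,i]
After op 11 (swap(2, 4)): offset=5, physical=[a,E,F,D,i,C], logical=[C,a,E,F,D,i]

Answer: D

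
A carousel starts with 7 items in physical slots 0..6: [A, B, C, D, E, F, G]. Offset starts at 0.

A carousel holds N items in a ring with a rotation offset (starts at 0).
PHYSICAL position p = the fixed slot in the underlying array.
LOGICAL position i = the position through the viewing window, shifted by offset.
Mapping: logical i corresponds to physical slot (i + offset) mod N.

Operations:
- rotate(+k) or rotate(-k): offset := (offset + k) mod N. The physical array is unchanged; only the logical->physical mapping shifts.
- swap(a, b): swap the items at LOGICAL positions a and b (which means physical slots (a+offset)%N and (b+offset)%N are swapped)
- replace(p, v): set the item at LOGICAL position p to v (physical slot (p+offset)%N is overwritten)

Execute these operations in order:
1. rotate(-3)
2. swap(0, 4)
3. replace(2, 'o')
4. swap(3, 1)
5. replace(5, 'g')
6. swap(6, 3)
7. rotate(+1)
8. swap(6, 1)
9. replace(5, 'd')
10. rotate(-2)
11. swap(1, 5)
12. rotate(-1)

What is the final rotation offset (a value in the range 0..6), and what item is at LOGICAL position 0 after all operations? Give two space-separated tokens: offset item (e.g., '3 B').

Answer: 2 g

Derivation:
After op 1 (rotate(-3)): offset=4, physical=[A,B,C,D,E,F,G], logical=[E,F,G,A,B,C,D]
After op 2 (swap(0, 4)): offset=4, physical=[A,E,C,D,B,F,G], logical=[B,F,G,A,E,C,D]
After op 3 (replace(2, 'o')): offset=4, physical=[A,E,C,D,B,F,o], logical=[B,F,o,A,E,C,D]
After op 4 (swap(3, 1)): offset=4, physical=[F,E,C,D,B,A,o], logical=[B,A,o,F,E,C,D]
After op 5 (replace(5, 'g')): offset=4, physical=[F,E,g,D,B,A,o], logical=[B,A,o,F,E,g,D]
After op 6 (swap(6, 3)): offset=4, physical=[D,E,g,F,B,A,o], logical=[B,A,o,D,E,g,F]
After op 7 (rotate(+1)): offset=5, physical=[D,E,g,F,B,A,o], logical=[A,o,D,E,g,F,B]
After op 8 (swap(6, 1)): offset=5, physical=[D,E,g,F,o,A,B], logical=[A,B,D,E,g,F,o]
After op 9 (replace(5, 'd')): offset=5, physical=[D,E,g,d,o,A,B], logical=[A,B,D,E,g,d,o]
After op 10 (rotate(-2)): offset=3, physical=[D,E,g,d,o,A,B], logical=[d,o,A,B,D,E,g]
After op 11 (swap(1, 5)): offset=3, physical=[D,o,g,d,E,A,B], logical=[d,E,A,B,D,o,g]
After op 12 (rotate(-1)): offset=2, physical=[D,o,g,d,E,A,B], logical=[g,d,E,A,B,D,o]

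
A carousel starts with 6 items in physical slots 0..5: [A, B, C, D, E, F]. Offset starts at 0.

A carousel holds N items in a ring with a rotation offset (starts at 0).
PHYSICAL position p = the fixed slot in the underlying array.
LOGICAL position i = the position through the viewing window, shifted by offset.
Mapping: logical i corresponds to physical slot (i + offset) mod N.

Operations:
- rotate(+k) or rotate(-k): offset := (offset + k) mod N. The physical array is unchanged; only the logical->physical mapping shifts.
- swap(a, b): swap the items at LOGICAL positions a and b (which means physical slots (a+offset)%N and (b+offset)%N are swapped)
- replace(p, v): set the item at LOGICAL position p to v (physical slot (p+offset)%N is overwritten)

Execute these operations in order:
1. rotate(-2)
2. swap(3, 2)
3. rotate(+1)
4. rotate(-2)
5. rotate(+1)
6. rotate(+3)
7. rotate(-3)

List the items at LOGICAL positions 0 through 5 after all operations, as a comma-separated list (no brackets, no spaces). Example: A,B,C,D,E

After op 1 (rotate(-2)): offset=4, physical=[A,B,C,D,E,F], logical=[E,F,A,B,C,D]
After op 2 (swap(3, 2)): offset=4, physical=[B,A,C,D,E,F], logical=[E,F,B,A,C,D]
After op 3 (rotate(+1)): offset=5, physical=[B,A,C,D,E,F], logical=[F,B,A,C,D,E]
After op 4 (rotate(-2)): offset=3, physical=[B,A,C,D,E,F], logical=[D,E,F,B,A,C]
After op 5 (rotate(+1)): offset=4, physical=[B,A,C,D,E,F], logical=[E,F,B,A,C,D]
After op 6 (rotate(+3)): offset=1, physical=[B,A,C,D,E,F], logical=[A,C,D,E,F,B]
After op 7 (rotate(-3)): offset=4, physical=[B,A,C,D,E,F], logical=[E,F,B,A,C,D]

Answer: E,F,B,A,C,D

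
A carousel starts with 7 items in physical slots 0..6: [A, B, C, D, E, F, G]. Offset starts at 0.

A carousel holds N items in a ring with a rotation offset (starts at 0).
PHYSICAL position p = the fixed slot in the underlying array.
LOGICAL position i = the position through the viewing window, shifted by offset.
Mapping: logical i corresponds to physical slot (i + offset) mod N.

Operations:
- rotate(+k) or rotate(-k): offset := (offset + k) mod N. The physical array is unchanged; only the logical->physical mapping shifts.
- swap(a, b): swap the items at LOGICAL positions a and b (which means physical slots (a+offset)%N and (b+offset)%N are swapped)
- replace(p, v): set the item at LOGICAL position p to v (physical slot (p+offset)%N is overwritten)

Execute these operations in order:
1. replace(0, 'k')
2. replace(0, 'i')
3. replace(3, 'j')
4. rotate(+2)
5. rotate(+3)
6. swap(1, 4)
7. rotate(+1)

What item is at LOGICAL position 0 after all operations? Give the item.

Answer: C

Derivation:
After op 1 (replace(0, 'k')): offset=0, physical=[k,B,C,D,E,F,G], logical=[k,B,C,D,E,F,G]
After op 2 (replace(0, 'i')): offset=0, physical=[i,B,C,D,E,F,G], logical=[i,B,C,D,E,F,G]
After op 3 (replace(3, 'j')): offset=0, physical=[i,B,C,j,E,F,G], logical=[i,B,C,j,E,F,G]
After op 4 (rotate(+2)): offset=2, physical=[i,B,C,j,E,F,G], logical=[C,j,E,F,G,i,B]
After op 5 (rotate(+3)): offset=5, physical=[i,B,C,j,E,F,G], logical=[F,G,i,B,C,j,E]
After op 6 (swap(1, 4)): offset=5, physical=[i,B,G,j,E,F,C], logical=[F,C,i,B,G,j,E]
After op 7 (rotate(+1)): offset=6, physical=[i,B,G,j,E,F,C], logical=[C,i,B,G,j,E,F]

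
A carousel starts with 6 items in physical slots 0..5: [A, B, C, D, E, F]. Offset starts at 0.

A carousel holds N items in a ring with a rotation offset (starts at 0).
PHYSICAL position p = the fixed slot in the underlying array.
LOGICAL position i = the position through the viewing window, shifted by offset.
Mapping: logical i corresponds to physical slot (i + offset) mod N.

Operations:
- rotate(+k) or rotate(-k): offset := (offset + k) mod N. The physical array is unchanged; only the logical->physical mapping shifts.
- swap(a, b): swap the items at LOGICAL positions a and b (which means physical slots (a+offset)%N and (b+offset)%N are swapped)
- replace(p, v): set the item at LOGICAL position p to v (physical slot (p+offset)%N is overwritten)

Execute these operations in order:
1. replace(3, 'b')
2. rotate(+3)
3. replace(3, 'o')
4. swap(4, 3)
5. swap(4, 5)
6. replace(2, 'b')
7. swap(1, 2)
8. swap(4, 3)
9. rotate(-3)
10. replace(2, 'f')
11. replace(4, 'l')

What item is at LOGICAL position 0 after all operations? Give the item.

Answer: C

Derivation:
After op 1 (replace(3, 'b')): offset=0, physical=[A,B,C,b,E,F], logical=[A,B,C,b,E,F]
After op 2 (rotate(+3)): offset=3, physical=[A,B,C,b,E,F], logical=[b,E,F,A,B,C]
After op 3 (replace(3, 'o')): offset=3, physical=[o,B,C,b,E,F], logical=[b,E,F,o,B,C]
After op 4 (swap(4, 3)): offset=3, physical=[B,o,C,b,E,F], logical=[b,E,F,B,o,C]
After op 5 (swap(4, 5)): offset=3, physical=[B,C,o,b,E,F], logical=[b,E,F,B,C,o]
After op 6 (replace(2, 'b')): offset=3, physical=[B,C,o,b,E,b], logical=[b,E,b,B,C,o]
After op 7 (swap(1, 2)): offset=3, physical=[B,C,o,b,b,E], logical=[b,b,E,B,C,o]
After op 8 (swap(4, 3)): offset=3, physical=[C,B,o,b,b,E], logical=[b,b,E,C,B,o]
After op 9 (rotate(-3)): offset=0, physical=[C,B,o,b,b,E], logical=[C,B,o,b,b,E]
After op 10 (replace(2, 'f')): offset=0, physical=[C,B,f,b,b,E], logical=[C,B,f,b,b,E]
After op 11 (replace(4, 'l')): offset=0, physical=[C,B,f,b,l,E], logical=[C,B,f,b,l,E]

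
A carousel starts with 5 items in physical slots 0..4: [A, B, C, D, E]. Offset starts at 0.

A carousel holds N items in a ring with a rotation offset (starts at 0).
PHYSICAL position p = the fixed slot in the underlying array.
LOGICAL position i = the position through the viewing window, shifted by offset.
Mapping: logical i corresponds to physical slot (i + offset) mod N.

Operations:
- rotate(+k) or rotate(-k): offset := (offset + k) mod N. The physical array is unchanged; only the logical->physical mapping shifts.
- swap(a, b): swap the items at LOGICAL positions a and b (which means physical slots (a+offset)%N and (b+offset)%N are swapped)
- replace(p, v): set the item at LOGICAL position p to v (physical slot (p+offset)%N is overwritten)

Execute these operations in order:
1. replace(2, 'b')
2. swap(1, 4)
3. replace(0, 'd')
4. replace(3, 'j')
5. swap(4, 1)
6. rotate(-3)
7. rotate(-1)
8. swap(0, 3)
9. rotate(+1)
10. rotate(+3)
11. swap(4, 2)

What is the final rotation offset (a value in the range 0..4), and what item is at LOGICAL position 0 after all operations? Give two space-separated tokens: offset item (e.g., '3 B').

After op 1 (replace(2, 'b')): offset=0, physical=[A,B,b,D,E], logical=[A,B,b,D,E]
After op 2 (swap(1, 4)): offset=0, physical=[A,E,b,D,B], logical=[A,E,b,D,B]
After op 3 (replace(0, 'd')): offset=0, physical=[d,E,b,D,B], logical=[d,E,b,D,B]
After op 4 (replace(3, 'j')): offset=0, physical=[d,E,b,j,B], logical=[d,E,b,j,B]
After op 5 (swap(4, 1)): offset=0, physical=[d,B,b,j,E], logical=[d,B,b,j,E]
After op 6 (rotate(-3)): offset=2, physical=[d,B,b,j,E], logical=[b,j,E,d,B]
After op 7 (rotate(-1)): offset=1, physical=[d,B,b,j,E], logical=[B,b,j,E,d]
After op 8 (swap(0, 3)): offset=1, physical=[d,E,b,j,B], logical=[E,b,j,B,d]
After op 9 (rotate(+1)): offset=2, physical=[d,E,b,j,B], logical=[b,j,B,d,E]
After op 10 (rotate(+3)): offset=0, physical=[d,E,b,j,B], logical=[d,E,b,j,B]
After op 11 (swap(4, 2)): offset=0, physical=[d,E,B,j,b], logical=[d,E,B,j,b]

Answer: 0 d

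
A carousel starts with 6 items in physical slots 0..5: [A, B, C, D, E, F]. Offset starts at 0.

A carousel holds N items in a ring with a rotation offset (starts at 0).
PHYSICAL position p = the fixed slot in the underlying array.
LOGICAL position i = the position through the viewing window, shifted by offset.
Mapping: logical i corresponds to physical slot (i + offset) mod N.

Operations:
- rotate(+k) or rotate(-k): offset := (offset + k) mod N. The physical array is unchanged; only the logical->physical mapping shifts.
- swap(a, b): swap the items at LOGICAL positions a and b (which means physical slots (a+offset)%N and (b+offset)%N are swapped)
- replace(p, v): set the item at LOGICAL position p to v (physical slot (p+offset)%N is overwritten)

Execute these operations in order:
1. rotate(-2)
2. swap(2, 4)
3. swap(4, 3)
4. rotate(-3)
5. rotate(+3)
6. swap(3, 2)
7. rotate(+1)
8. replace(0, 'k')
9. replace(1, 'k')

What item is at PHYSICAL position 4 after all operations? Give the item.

Answer: E

Derivation:
After op 1 (rotate(-2)): offset=4, physical=[A,B,C,D,E,F], logical=[E,F,A,B,C,D]
After op 2 (swap(2, 4)): offset=4, physical=[C,B,A,D,E,F], logical=[E,F,C,B,A,D]
After op 3 (swap(4, 3)): offset=4, physical=[C,A,B,D,E,F], logical=[E,F,C,A,B,D]
After op 4 (rotate(-3)): offset=1, physical=[C,A,B,D,E,F], logical=[A,B,D,E,F,C]
After op 5 (rotate(+3)): offset=4, physical=[C,A,B,D,E,F], logical=[E,F,C,A,B,D]
After op 6 (swap(3, 2)): offset=4, physical=[A,C,B,D,E,F], logical=[E,F,A,C,B,D]
After op 7 (rotate(+1)): offset=5, physical=[A,C,B,D,E,F], logical=[F,A,C,B,D,E]
After op 8 (replace(0, 'k')): offset=5, physical=[A,C,B,D,E,k], logical=[k,A,C,B,D,E]
After op 9 (replace(1, 'k')): offset=5, physical=[k,C,B,D,E,k], logical=[k,k,C,B,D,E]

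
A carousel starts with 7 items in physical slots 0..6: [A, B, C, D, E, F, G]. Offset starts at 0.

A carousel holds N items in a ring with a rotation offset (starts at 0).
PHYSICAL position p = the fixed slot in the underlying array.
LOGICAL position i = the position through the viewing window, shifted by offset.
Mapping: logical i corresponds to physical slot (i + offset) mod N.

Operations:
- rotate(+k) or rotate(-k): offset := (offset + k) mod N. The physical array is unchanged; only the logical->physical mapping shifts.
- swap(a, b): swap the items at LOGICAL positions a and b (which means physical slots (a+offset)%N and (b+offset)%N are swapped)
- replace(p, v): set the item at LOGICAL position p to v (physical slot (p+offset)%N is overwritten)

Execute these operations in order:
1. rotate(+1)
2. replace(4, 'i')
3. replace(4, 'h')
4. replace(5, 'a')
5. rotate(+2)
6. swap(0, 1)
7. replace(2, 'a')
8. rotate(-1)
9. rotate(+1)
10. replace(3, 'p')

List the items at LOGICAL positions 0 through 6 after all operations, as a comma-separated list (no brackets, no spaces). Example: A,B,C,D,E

After op 1 (rotate(+1)): offset=1, physical=[A,B,C,D,E,F,G], logical=[B,C,D,E,F,G,A]
After op 2 (replace(4, 'i')): offset=1, physical=[A,B,C,D,E,i,G], logical=[B,C,D,E,i,G,A]
After op 3 (replace(4, 'h')): offset=1, physical=[A,B,C,D,E,h,G], logical=[B,C,D,E,h,G,A]
After op 4 (replace(5, 'a')): offset=1, physical=[A,B,C,D,E,h,a], logical=[B,C,D,E,h,a,A]
After op 5 (rotate(+2)): offset=3, physical=[A,B,C,D,E,h,a], logical=[D,E,h,a,A,B,C]
After op 6 (swap(0, 1)): offset=3, physical=[A,B,C,E,D,h,a], logical=[E,D,h,a,A,B,C]
After op 7 (replace(2, 'a')): offset=3, physical=[A,B,C,E,D,a,a], logical=[E,D,a,a,A,B,C]
After op 8 (rotate(-1)): offset=2, physical=[A,B,C,E,D,a,a], logical=[C,E,D,a,a,A,B]
After op 9 (rotate(+1)): offset=3, physical=[A,B,C,E,D,a,a], logical=[E,D,a,a,A,B,C]
After op 10 (replace(3, 'p')): offset=3, physical=[A,B,C,E,D,a,p], logical=[E,D,a,p,A,B,C]

Answer: E,D,a,p,A,B,C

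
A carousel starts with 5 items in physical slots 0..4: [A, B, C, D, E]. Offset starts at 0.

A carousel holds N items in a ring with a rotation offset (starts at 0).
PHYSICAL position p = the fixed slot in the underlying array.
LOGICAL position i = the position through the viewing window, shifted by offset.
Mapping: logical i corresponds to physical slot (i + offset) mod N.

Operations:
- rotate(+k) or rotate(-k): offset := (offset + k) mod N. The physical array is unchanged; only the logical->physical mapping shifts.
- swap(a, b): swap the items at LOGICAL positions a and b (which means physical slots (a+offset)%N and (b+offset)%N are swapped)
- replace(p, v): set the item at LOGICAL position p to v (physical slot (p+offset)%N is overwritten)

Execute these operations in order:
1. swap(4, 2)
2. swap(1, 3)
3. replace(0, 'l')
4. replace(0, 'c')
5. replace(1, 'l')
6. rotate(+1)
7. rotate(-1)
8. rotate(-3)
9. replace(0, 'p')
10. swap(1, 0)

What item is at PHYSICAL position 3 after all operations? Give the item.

After op 1 (swap(4, 2)): offset=0, physical=[A,B,E,D,C], logical=[A,B,E,D,C]
After op 2 (swap(1, 3)): offset=0, physical=[A,D,E,B,C], logical=[A,D,E,B,C]
After op 3 (replace(0, 'l')): offset=0, physical=[l,D,E,B,C], logical=[l,D,E,B,C]
After op 4 (replace(0, 'c')): offset=0, physical=[c,D,E,B,C], logical=[c,D,E,B,C]
After op 5 (replace(1, 'l')): offset=0, physical=[c,l,E,B,C], logical=[c,l,E,B,C]
After op 6 (rotate(+1)): offset=1, physical=[c,l,E,B,C], logical=[l,E,B,C,c]
After op 7 (rotate(-1)): offset=0, physical=[c,l,E,B,C], logical=[c,l,E,B,C]
After op 8 (rotate(-3)): offset=2, physical=[c,l,E,B,C], logical=[E,B,C,c,l]
After op 9 (replace(0, 'p')): offset=2, physical=[c,l,p,B,C], logical=[p,B,C,c,l]
After op 10 (swap(1, 0)): offset=2, physical=[c,l,B,p,C], logical=[B,p,C,c,l]

Answer: p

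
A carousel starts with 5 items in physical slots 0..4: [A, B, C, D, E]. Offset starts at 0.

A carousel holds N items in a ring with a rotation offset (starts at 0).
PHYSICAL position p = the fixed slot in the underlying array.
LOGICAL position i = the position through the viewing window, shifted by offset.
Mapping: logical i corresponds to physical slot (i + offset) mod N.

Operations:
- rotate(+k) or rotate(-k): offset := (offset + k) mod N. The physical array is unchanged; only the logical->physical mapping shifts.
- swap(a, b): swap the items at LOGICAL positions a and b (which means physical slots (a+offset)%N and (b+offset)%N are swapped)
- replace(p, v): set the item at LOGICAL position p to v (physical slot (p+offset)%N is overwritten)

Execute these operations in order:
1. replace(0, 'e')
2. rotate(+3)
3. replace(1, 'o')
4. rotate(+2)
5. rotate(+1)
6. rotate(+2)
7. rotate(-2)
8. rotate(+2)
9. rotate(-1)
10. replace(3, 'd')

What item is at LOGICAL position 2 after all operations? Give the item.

Answer: o

Derivation:
After op 1 (replace(0, 'e')): offset=0, physical=[e,B,C,D,E], logical=[e,B,C,D,E]
After op 2 (rotate(+3)): offset=3, physical=[e,B,C,D,E], logical=[D,E,e,B,C]
After op 3 (replace(1, 'o')): offset=3, physical=[e,B,C,D,o], logical=[D,o,e,B,C]
After op 4 (rotate(+2)): offset=0, physical=[e,B,C,D,o], logical=[e,B,C,D,o]
After op 5 (rotate(+1)): offset=1, physical=[e,B,C,D,o], logical=[B,C,D,o,e]
After op 6 (rotate(+2)): offset=3, physical=[e,B,C,D,o], logical=[D,o,e,B,C]
After op 7 (rotate(-2)): offset=1, physical=[e,B,C,D,o], logical=[B,C,D,o,e]
After op 8 (rotate(+2)): offset=3, physical=[e,B,C,D,o], logical=[D,o,e,B,C]
After op 9 (rotate(-1)): offset=2, physical=[e,B,C,D,o], logical=[C,D,o,e,B]
After op 10 (replace(3, 'd')): offset=2, physical=[d,B,C,D,o], logical=[C,D,o,d,B]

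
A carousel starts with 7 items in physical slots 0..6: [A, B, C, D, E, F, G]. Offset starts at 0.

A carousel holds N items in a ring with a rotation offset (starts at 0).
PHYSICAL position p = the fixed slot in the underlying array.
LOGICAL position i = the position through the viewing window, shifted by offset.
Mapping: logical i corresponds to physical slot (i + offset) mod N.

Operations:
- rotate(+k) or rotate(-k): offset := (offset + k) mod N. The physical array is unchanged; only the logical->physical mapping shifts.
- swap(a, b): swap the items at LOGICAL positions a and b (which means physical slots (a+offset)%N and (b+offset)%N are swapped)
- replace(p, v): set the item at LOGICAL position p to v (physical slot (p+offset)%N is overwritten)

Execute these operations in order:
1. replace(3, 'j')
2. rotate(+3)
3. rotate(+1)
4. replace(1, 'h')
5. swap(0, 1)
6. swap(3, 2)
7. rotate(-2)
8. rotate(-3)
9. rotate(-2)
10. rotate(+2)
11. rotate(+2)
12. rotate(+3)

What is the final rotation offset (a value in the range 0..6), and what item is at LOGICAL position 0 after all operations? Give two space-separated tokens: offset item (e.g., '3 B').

Answer: 4 h

Derivation:
After op 1 (replace(3, 'j')): offset=0, physical=[A,B,C,j,E,F,G], logical=[A,B,C,j,E,F,G]
After op 2 (rotate(+3)): offset=3, physical=[A,B,C,j,E,F,G], logical=[j,E,F,G,A,B,C]
After op 3 (rotate(+1)): offset=4, physical=[A,B,C,j,E,F,G], logical=[E,F,G,A,B,C,j]
After op 4 (replace(1, 'h')): offset=4, physical=[A,B,C,j,E,h,G], logical=[E,h,G,A,B,C,j]
After op 5 (swap(0, 1)): offset=4, physical=[A,B,C,j,h,E,G], logical=[h,E,G,A,B,C,j]
After op 6 (swap(3, 2)): offset=4, physical=[G,B,C,j,h,E,A], logical=[h,E,A,G,B,C,j]
After op 7 (rotate(-2)): offset=2, physical=[G,B,C,j,h,E,A], logical=[C,j,h,E,A,G,B]
After op 8 (rotate(-3)): offset=6, physical=[G,B,C,j,h,E,A], logical=[A,G,B,C,j,h,E]
After op 9 (rotate(-2)): offset=4, physical=[G,B,C,j,h,E,A], logical=[h,E,A,G,B,C,j]
After op 10 (rotate(+2)): offset=6, physical=[G,B,C,j,h,E,A], logical=[A,G,B,C,j,h,E]
After op 11 (rotate(+2)): offset=1, physical=[G,B,C,j,h,E,A], logical=[B,C,j,h,E,A,G]
After op 12 (rotate(+3)): offset=4, physical=[G,B,C,j,h,E,A], logical=[h,E,A,G,B,C,j]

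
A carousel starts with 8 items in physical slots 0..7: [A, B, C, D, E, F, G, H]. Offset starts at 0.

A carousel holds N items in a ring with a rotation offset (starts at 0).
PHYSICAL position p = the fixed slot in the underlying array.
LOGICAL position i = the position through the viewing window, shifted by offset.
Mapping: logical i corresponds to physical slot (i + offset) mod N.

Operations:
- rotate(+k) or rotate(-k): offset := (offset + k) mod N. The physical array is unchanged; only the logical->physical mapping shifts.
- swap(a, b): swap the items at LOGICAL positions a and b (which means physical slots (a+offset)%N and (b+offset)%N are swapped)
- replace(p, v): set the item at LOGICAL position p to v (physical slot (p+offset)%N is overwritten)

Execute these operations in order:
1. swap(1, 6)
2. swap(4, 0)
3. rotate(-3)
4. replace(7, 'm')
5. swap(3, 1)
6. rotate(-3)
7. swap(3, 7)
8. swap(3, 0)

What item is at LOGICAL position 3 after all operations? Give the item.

Answer: C

Derivation:
After op 1 (swap(1, 6)): offset=0, physical=[A,G,C,D,E,F,B,H], logical=[A,G,C,D,E,F,B,H]
After op 2 (swap(4, 0)): offset=0, physical=[E,G,C,D,A,F,B,H], logical=[E,G,C,D,A,F,B,H]
After op 3 (rotate(-3)): offset=5, physical=[E,G,C,D,A,F,B,H], logical=[F,B,H,E,G,C,D,A]
After op 4 (replace(7, 'm')): offset=5, physical=[E,G,C,D,m,F,B,H], logical=[F,B,H,E,G,C,D,m]
After op 5 (swap(3, 1)): offset=5, physical=[B,G,C,D,m,F,E,H], logical=[F,E,H,B,G,C,D,m]
After op 6 (rotate(-3)): offset=2, physical=[B,G,C,D,m,F,E,H], logical=[C,D,m,F,E,H,B,G]
After op 7 (swap(3, 7)): offset=2, physical=[B,F,C,D,m,G,E,H], logical=[C,D,m,G,E,H,B,F]
After op 8 (swap(3, 0)): offset=2, physical=[B,F,G,D,m,C,E,H], logical=[G,D,m,C,E,H,B,F]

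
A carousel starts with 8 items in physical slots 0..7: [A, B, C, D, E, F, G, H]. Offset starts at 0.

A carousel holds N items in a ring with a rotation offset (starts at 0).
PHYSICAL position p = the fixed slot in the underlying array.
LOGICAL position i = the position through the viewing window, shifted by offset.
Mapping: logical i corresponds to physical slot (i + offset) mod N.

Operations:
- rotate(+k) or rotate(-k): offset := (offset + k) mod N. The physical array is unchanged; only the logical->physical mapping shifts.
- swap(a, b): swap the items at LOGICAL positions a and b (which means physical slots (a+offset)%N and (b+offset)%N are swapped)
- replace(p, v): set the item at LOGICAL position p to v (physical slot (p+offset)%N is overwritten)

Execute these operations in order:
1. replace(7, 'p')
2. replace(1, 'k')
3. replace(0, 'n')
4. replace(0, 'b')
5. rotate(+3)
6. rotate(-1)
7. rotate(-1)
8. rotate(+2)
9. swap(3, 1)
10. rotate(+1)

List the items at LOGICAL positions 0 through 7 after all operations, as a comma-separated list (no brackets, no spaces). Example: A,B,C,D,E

After op 1 (replace(7, 'p')): offset=0, physical=[A,B,C,D,E,F,G,p], logical=[A,B,C,D,E,F,G,p]
After op 2 (replace(1, 'k')): offset=0, physical=[A,k,C,D,E,F,G,p], logical=[A,k,C,D,E,F,G,p]
After op 3 (replace(0, 'n')): offset=0, physical=[n,k,C,D,E,F,G,p], logical=[n,k,C,D,E,F,G,p]
After op 4 (replace(0, 'b')): offset=0, physical=[b,k,C,D,E,F,G,p], logical=[b,k,C,D,E,F,G,p]
After op 5 (rotate(+3)): offset=3, physical=[b,k,C,D,E,F,G,p], logical=[D,E,F,G,p,b,k,C]
After op 6 (rotate(-1)): offset=2, physical=[b,k,C,D,E,F,G,p], logical=[C,D,E,F,G,p,b,k]
After op 7 (rotate(-1)): offset=1, physical=[b,k,C,D,E,F,G,p], logical=[k,C,D,E,F,G,p,b]
After op 8 (rotate(+2)): offset=3, physical=[b,k,C,D,E,F,G,p], logical=[D,E,F,G,p,b,k,C]
After op 9 (swap(3, 1)): offset=3, physical=[b,k,C,D,G,F,E,p], logical=[D,G,F,E,p,b,k,C]
After op 10 (rotate(+1)): offset=4, physical=[b,k,C,D,G,F,E,p], logical=[G,F,E,p,b,k,C,D]

Answer: G,F,E,p,b,k,C,D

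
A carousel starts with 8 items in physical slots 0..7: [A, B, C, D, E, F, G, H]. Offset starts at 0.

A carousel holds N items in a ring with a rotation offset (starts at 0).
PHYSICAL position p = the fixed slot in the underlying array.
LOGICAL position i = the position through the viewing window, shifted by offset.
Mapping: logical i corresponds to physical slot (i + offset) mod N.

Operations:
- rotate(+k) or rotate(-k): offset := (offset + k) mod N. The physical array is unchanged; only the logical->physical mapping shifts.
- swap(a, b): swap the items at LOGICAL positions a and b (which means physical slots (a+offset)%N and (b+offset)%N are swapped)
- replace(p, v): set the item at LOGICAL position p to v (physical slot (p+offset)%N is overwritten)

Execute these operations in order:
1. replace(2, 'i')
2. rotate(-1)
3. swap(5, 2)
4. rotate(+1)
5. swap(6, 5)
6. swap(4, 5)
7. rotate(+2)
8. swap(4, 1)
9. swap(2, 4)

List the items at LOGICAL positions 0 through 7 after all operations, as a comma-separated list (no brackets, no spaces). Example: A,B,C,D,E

Answer: i,F,D,B,G,H,A,E

Derivation:
After op 1 (replace(2, 'i')): offset=0, physical=[A,B,i,D,E,F,G,H], logical=[A,B,i,D,E,F,G,H]
After op 2 (rotate(-1)): offset=7, physical=[A,B,i,D,E,F,G,H], logical=[H,A,B,i,D,E,F,G]
After op 3 (swap(5, 2)): offset=7, physical=[A,E,i,D,B,F,G,H], logical=[H,A,E,i,D,B,F,G]
After op 4 (rotate(+1)): offset=0, physical=[A,E,i,D,B,F,G,H], logical=[A,E,i,D,B,F,G,H]
After op 5 (swap(6, 5)): offset=0, physical=[A,E,i,D,B,G,F,H], logical=[A,E,i,D,B,G,F,H]
After op 6 (swap(4, 5)): offset=0, physical=[A,E,i,D,G,B,F,H], logical=[A,E,i,D,G,B,F,H]
After op 7 (rotate(+2)): offset=2, physical=[A,E,i,D,G,B,F,H], logical=[i,D,G,B,F,H,A,E]
After op 8 (swap(4, 1)): offset=2, physical=[A,E,i,F,G,B,D,H], logical=[i,F,G,B,D,H,A,E]
After op 9 (swap(2, 4)): offset=2, physical=[A,E,i,F,D,B,G,H], logical=[i,F,D,B,G,H,A,E]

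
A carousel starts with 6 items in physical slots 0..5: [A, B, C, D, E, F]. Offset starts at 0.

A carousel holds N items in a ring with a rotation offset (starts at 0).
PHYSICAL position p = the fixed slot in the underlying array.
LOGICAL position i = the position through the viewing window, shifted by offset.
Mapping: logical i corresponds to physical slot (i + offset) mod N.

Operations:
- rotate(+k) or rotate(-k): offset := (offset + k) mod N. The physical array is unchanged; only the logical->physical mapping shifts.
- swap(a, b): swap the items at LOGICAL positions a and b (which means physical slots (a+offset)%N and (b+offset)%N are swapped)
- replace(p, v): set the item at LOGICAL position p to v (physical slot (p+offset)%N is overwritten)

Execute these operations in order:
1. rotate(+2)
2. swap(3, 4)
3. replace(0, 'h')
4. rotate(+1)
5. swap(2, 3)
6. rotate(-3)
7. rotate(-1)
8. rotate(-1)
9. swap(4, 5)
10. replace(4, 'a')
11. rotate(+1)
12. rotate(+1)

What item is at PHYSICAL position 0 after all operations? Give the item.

After op 1 (rotate(+2)): offset=2, physical=[A,B,C,D,E,F], logical=[C,D,E,F,A,B]
After op 2 (swap(3, 4)): offset=2, physical=[F,B,C,D,E,A], logical=[C,D,E,A,F,B]
After op 3 (replace(0, 'h')): offset=2, physical=[F,B,h,D,E,A], logical=[h,D,E,A,F,B]
After op 4 (rotate(+1)): offset=3, physical=[F,B,h,D,E,A], logical=[D,E,A,F,B,h]
After op 5 (swap(2, 3)): offset=3, physical=[A,B,h,D,E,F], logical=[D,E,F,A,B,h]
After op 6 (rotate(-3)): offset=0, physical=[A,B,h,D,E,F], logical=[A,B,h,D,E,F]
After op 7 (rotate(-1)): offset=5, physical=[A,B,h,D,E,F], logical=[F,A,B,h,D,E]
After op 8 (rotate(-1)): offset=4, physical=[A,B,h,D,E,F], logical=[E,F,A,B,h,D]
After op 9 (swap(4, 5)): offset=4, physical=[A,B,D,h,E,F], logical=[E,F,A,B,D,h]
After op 10 (replace(4, 'a')): offset=4, physical=[A,B,a,h,E,F], logical=[E,F,A,B,a,h]
After op 11 (rotate(+1)): offset=5, physical=[A,B,a,h,E,F], logical=[F,A,B,a,h,E]
After op 12 (rotate(+1)): offset=0, physical=[A,B,a,h,E,F], logical=[A,B,a,h,E,F]

Answer: A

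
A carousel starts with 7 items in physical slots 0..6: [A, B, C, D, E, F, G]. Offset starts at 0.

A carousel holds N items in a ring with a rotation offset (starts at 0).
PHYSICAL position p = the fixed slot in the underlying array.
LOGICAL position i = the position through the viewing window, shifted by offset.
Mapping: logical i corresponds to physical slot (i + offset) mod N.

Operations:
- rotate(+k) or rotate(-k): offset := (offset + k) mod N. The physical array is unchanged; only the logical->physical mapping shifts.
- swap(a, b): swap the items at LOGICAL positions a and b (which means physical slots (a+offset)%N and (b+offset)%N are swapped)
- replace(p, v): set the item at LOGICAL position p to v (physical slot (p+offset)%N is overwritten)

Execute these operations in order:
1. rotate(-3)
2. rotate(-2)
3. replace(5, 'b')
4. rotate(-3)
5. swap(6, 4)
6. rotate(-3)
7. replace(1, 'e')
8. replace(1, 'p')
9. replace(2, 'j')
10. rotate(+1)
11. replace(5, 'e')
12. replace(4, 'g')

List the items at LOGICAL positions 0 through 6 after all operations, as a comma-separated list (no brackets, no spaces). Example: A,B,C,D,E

Answer: p,j,G,b,g,e,F

Derivation:
After op 1 (rotate(-3)): offset=4, physical=[A,B,C,D,E,F,G], logical=[E,F,G,A,B,C,D]
After op 2 (rotate(-2)): offset=2, physical=[A,B,C,D,E,F,G], logical=[C,D,E,F,G,A,B]
After op 3 (replace(5, 'b')): offset=2, physical=[b,B,C,D,E,F,G], logical=[C,D,E,F,G,b,B]
After op 4 (rotate(-3)): offset=6, physical=[b,B,C,D,E,F,G], logical=[G,b,B,C,D,E,F]
After op 5 (swap(6, 4)): offset=6, physical=[b,B,C,F,E,D,G], logical=[G,b,B,C,F,E,D]
After op 6 (rotate(-3)): offset=3, physical=[b,B,C,F,E,D,G], logical=[F,E,D,G,b,B,C]
After op 7 (replace(1, 'e')): offset=3, physical=[b,B,C,F,e,D,G], logical=[F,e,D,G,b,B,C]
After op 8 (replace(1, 'p')): offset=3, physical=[b,B,C,F,p,D,G], logical=[F,p,D,G,b,B,C]
After op 9 (replace(2, 'j')): offset=3, physical=[b,B,C,F,p,j,G], logical=[F,p,j,G,b,B,C]
After op 10 (rotate(+1)): offset=4, physical=[b,B,C,F,p,j,G], logical=[p,j,G,b,B,C,F]
After op 11 (replace(5, 'e')): offset=4, physical=[b,B,e,F,p,j,G], logical=[p,j,G,b,B,e,F]
After op 12 (replace(4, 'g')): offset=4, physical=[b,g,e,F,p,j,G], logical=[p,j,G,b,g,e,F]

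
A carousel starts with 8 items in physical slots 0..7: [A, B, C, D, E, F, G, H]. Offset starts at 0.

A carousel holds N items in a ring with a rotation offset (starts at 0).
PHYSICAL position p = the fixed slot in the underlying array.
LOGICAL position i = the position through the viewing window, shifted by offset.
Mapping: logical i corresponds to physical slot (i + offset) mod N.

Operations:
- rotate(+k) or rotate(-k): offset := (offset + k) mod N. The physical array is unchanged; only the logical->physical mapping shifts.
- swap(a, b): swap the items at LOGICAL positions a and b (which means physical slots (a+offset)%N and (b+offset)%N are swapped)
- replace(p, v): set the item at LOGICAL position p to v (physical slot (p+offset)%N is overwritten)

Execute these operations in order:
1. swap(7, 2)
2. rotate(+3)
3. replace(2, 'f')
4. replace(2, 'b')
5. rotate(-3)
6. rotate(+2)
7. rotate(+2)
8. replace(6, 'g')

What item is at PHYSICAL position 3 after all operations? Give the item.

After op 1 (swap(7, 2)): offset=0, physical=[A,B,H,D,E,F,G,C], logical=[A,B,H,D,E,F,G,C]
After op 2 (rotate(+3)): offset=3, physical=[A,B,H,D,E,F,G,C], logical=[D,E,F,G,C,A,B,H]
After op 3 (replace(2, 'f')): offset=3, physical=[A,B,H,D,E,f,G,C], logical=[D,E,f,G,C,A,B,H]
After op 4 (replace(2, 'b')): offset=3, physical=[A,B,H,D,E,b,G,C], logical=[D,E,b,G,C,A,B,H]
After op 5 (rotate(-3)): offset=0, physical=[A,B,H,D,E,b,G,C], logical=[A,B,H,D,E,b,G,C]
After op 6 (rotate(+2)): offset=2, physical=[A,B,H,D,E,b,G,C], logical=[H,D,E,b,G,C,A,B]
After op 7 (rotate(+2)): offset=4, physical=[A,B,H,D,E,b,G,C], logical=[E,b,G,C,A,B,H,D]
After op 8 (replace(6, 'g')): offset=4, physical=[A,B,g,D,E,b,G,C], logical=[E,b,G,C,A,B,g,D]

Answer: D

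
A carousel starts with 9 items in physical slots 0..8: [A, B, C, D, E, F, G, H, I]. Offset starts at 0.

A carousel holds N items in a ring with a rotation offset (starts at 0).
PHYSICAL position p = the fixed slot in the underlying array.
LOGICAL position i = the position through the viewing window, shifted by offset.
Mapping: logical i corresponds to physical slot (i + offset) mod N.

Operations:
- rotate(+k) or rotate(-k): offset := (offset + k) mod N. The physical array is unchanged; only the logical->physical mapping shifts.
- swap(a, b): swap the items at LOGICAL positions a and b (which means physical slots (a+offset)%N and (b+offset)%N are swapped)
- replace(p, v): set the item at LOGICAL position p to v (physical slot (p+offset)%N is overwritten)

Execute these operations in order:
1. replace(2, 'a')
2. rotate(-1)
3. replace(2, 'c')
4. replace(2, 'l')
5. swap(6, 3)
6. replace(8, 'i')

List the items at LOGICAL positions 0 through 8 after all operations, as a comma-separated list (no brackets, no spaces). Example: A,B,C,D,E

Answer: I,A,l,F,D,E,a,G,i

Derivation:
After op 1 (replace(2, 'a')): offset=0, physical=[A,B,a,D,E,F,G,H,I], logical=[A,B,a,D,E,F,G,H,I]
After op 2 (rotate(-1)): offset=8, physical=[A,B,a,D,E,F,G,H,I], logical=[I,A,B,a,D,E,F,G,H]
After op 3 (replace(2, 'c')): offset=8, physical=[A,c,a,D,E,F,G,H,I], logical=[I,A,c,a,D,E,F,G,H]
After op 4 (replace(2, 'l')): offset=8, physical=[A,l,a,D,E,F,G,H,I], logical=[I,A,l,a,D,E,F,G,H]
After op 5 (swap(6, 3)): offset=8, physical=[A,l,F,D,E,a,G,H,I], logical=[I,A,l,F,D,E,a,G,H]
After op 6 (replace(8, 'i')): offset=8, physical=[A,l,F,D,E,a,G,i,I], logical=[I,A,l,F,D,E,a,G,i]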